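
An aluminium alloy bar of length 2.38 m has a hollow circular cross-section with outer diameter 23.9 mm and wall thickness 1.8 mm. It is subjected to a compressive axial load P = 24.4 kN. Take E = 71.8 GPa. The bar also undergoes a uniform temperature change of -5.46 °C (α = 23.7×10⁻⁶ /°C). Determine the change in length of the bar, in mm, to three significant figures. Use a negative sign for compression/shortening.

-6.78 mm

A = 125 mm².
δ_mech = NL/(AE) = -24400·2380/(125·71800) = -6.472 mm.
δ_thermal = αLΔT = 23.7e-6·2380·-5.46 = -0.308 mm.
δ = δ_mech + δ_thermal = -6.78 mm.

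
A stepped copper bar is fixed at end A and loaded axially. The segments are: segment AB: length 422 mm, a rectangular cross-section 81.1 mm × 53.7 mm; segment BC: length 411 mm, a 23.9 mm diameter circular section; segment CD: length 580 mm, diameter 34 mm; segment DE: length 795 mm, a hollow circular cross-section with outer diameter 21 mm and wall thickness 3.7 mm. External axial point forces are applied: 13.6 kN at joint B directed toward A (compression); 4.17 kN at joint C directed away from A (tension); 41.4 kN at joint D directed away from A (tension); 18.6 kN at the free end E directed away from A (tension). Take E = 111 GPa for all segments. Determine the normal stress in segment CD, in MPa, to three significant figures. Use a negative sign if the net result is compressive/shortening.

Internal axial forces (sectioning from the free end, tension +): N_DE = 18.6 kN, N_CD = 60 kN, N_BC = 64.17 kN, N_AB = 50.57 kN.
A_CD = 907.9 mm².
σ_CD = N_CD/A_CD = 60000/907.9 = 66.09 MPa.

66.1 MPa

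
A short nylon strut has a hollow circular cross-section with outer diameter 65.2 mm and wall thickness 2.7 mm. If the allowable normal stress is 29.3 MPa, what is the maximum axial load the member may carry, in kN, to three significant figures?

A = 530.1 mm².
P_max = σ_allow · A = 29.3 · 530.1 = 15530 N = 15.53 kN.

15.5 kN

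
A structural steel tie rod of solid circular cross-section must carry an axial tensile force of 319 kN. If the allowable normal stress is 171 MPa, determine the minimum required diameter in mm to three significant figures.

48.7 mm

Required area A ≥ P/σ_allow = 319000/171 = 1865 mm².
For a solid circular section, d ≥ √(4A/π) = 48.74 mm.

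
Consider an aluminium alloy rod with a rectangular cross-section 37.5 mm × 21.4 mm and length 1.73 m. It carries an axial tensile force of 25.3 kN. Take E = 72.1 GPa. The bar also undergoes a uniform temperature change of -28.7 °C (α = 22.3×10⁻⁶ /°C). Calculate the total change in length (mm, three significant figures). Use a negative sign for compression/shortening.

-0.351 mm

A = 802.5 mm².
δ_mech = NL/(AE) = 25300·1730/(802.5·72100) = 0.7565 mm.
δ_thermal = αLΔT = 22.3e-6·1730·-28.7 = -1.107 mm.
δ = δ_mech + δ_thermal = -0.3508 mm.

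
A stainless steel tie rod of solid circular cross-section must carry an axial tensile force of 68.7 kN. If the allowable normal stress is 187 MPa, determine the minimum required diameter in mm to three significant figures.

Required area A ≥ P/σ_allow = 68700/187 = 367.4 mm².
For a solid circular section, d ≥ √(4A/π) = 21.63 mm.

21.6 mm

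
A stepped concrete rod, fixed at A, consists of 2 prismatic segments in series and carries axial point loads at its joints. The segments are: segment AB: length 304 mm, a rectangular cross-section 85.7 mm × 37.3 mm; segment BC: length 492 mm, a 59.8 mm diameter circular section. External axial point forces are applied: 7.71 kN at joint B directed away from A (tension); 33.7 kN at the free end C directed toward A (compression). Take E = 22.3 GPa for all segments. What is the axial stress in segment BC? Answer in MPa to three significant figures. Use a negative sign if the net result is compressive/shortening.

-12.0 MPa

Internal axial forces (sectioning from the free end, tension +): N_BC = -33.7 kN, N_AB = -25.99 kN.
A_BC = 2809 mm².
σ_BC = N_BC/A_BC = -33700/2809 = -12 MPa.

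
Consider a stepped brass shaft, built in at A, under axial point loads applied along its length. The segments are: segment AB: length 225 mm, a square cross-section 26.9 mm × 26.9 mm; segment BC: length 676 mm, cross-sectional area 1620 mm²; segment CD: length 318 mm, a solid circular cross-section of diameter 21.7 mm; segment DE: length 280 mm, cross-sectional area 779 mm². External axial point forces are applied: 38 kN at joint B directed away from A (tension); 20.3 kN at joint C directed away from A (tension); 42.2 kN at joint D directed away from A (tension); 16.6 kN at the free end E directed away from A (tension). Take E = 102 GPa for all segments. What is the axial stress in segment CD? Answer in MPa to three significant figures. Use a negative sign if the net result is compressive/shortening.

Internal axial forces (sectioning from the free end, tension +): N_DE = 16.6 kN, N_CD = 58.8 kN, N_BC = 79.1 kN, N_AB = 117.1 kN.
A_CD = 369.8 mm².
σ_CD = N_CD/A_CD = 58800/369.8 = 159 MPa.

159 MPa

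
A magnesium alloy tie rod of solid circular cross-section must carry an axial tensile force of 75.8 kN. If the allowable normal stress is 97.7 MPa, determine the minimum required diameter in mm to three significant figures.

Required area A ≥ P/σ_allow = 75800/97.7 = 775.8 mm².
For a solid circular section, d ≥ √(4A/π) = 31.43 mm.

31.4 mm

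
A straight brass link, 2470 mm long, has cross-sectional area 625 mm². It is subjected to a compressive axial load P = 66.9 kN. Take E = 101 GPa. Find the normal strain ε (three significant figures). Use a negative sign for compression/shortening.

-0.00106

σ = N/A = -107 MPa; ε = σ/E = -107/101000 = -1.060e-03.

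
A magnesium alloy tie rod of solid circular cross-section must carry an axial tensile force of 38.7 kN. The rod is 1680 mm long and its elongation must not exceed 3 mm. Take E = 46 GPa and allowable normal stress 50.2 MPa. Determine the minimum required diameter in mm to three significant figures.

31.3 mm

Required area A ≥ P/σ_allow = 38700/50.2 = 770.9 mm².
For a solid circular section, d ≥ √(4A/π) = 31.33 mm.
Elongation limit: A ≥ PL/(Eδ_allow) = 38700·1680/(46000·3) = 471.1 mm² ⇒ d ≥ 24.49 mm.
The stress limit governs.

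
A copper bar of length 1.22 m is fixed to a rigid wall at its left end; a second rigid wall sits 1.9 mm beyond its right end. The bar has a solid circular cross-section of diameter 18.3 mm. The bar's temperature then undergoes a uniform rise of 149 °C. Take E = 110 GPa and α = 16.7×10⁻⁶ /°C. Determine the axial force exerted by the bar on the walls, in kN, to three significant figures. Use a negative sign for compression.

Free thermal expansion αLΔT = 16.7e-6 · 1220 · 149 = 3.036 mm.
The walls engage after the gap closes; constrained expansion = 3.036 − 1.9 = 1.136 mm.
The walls impose strain ε = −(1.136)/1220 = -9.3092e-04; σ = Eε = 110000 · -9.3092e-04 = -102.4 MPa.
Wall reaction R = σ·A = -102.4·263 = -26930 N = -26.93 kN.

-26.9 kN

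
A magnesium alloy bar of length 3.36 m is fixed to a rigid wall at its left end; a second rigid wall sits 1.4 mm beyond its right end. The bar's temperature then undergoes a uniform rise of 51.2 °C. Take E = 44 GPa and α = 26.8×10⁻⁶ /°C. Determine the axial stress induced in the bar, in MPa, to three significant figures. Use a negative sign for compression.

-42.0 MPa

Free thermal expansion αLΔT = 26.8e-6 · 3360 · 51.2 = 4.61 mm.
The walls engage after the gap closes; constrained expansion = 4.61 − 1.4 = 3.21 mm.
The walls impose strain ε = −(3.21)/3360 = -9.5549e-04; σ = Eε = 44000 · -9.5549e-04 = -42.04 MPa.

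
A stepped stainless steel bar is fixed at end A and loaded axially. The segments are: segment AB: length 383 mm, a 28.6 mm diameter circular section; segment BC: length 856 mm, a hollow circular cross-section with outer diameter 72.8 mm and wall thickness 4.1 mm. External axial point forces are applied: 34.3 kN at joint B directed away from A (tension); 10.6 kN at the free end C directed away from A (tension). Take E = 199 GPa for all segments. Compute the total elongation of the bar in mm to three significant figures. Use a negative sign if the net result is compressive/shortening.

Internal axial forces (sectioning from the free end, tension +): N_BC = 10.6 kN, N_AB = 44.9 kN.
A_AB = 642.4 mm².
A_BC = 884.9 mm².
δ_AB = 44900·383/(642.4·199000) = 0.1345 mm
δ_BC = 10600·856/(884.9·199000) = 0.05153 mm
δ = Σδ_i = 0.186 mm.

0.186 mm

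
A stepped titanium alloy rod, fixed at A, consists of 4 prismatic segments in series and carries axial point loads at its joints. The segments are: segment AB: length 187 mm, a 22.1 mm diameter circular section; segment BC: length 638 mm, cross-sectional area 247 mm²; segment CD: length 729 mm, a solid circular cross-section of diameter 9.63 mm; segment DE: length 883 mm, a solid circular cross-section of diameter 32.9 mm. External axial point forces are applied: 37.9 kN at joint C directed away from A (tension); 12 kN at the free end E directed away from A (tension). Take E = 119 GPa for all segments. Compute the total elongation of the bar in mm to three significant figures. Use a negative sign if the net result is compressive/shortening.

2.40 mm

Internal axial forces (sectioning from the free end, tension +): N_DE = 12 kN, N_CD = 12 kN, N_BC = 49.9 kN, N_AB = 49.9 kN.
A_AB = 383.6 mm².
A_CD = 72.84 mm².
A_DE = 850.1 mm².
δ_AB = 49900·187/(383.6·119000) = 0.2044 mm
δ_BC = 49900·638/(247·119000) = 1.083 mm
δ_CD = 12000·729/(72.84·119000) = 1.009 mm
δ_DE = 12000·883/(850.1·119000) = 0.1047 mm
δ = Σδ_i = 2.402 mm.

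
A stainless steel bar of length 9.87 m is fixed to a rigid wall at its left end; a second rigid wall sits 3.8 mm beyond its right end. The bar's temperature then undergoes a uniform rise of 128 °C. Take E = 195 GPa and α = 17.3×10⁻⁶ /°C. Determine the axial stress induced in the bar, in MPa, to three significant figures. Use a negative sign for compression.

Free thermal expansion αLΔT = 17.3e-6 · 9870 · 128 = 21.86 mm.
The walls engage after the gap closes; constrained expansion = 21.86 − 3.8 = 18.06 mm.
The walls impose strain ε = −(18.06)/9870 = -1.8294e-03; σ = Eε = 195000 · -1.8294e-03 = -356.7 MPa.

-357 MPa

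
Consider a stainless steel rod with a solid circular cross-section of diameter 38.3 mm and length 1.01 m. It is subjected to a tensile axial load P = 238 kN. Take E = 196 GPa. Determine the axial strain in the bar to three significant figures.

0.00105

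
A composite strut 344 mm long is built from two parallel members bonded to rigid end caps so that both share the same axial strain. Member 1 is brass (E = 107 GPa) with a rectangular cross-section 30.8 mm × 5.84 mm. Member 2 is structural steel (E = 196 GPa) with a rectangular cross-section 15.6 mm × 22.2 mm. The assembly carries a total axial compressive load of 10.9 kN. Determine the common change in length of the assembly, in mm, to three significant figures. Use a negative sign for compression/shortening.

-0.0430 mm

A_1 = 179.9 mm².
A_2 = 346.3 mm².
Equal strain + equilibrium ⇒ each member carries load in proportion to AE: A₁E₁ = 19250000 N, A₂E₂ = 67880000 N, ΣAE = 87130000 N.
δ = PL/ΣAE = -10900·344/87130000 = -0.04304 mm.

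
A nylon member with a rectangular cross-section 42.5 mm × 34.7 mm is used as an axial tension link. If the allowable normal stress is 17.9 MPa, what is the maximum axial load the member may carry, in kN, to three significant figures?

A = 1475 mm².
P_max = σ_allow · A = 17.9 · 1475 = 26400 N = 26.4 kN.

26.4 kN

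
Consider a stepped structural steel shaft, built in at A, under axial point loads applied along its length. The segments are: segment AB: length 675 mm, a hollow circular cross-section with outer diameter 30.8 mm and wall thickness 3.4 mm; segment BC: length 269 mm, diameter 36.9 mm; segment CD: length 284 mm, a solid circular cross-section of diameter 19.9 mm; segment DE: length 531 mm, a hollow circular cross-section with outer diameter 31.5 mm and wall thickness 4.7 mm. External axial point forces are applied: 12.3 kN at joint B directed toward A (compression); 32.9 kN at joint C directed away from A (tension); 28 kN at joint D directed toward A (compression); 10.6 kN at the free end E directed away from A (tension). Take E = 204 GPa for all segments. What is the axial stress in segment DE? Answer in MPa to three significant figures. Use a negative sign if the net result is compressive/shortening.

26.8 MPa

Internal axial forces (sectioning from the free end, tension +): N_DE = 10.6 kN, N_CD = -17.4 kN, N_BC = 15.5 kN, N_AB = 3.2 kN.
A_DE = 395.7 mm².
σ_DE = N_DE/A_DE = 10600/395.7 = 26.79 MPa.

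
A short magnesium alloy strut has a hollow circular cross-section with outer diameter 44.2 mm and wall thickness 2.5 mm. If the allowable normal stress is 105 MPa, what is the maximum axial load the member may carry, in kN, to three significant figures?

A = 327.5 mm².
P_max = σ_allow · A = 105 · 327.5 = 34390 N = 34.39 kN.

34.4 kN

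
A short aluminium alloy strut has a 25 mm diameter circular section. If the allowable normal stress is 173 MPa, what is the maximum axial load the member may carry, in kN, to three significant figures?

84.9 kN

A = 490.9 mm².
P_max = σ_allow · A = 173 · 490.9 = 84920 N = 84.92 kN.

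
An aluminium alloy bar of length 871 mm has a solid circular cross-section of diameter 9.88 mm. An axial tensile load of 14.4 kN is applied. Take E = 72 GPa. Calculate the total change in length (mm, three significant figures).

2.27 mm

A = 76.67 mm².
δ_mech = NL/(AE) = 14400·871/(76.67·72000) = 2.272 mm.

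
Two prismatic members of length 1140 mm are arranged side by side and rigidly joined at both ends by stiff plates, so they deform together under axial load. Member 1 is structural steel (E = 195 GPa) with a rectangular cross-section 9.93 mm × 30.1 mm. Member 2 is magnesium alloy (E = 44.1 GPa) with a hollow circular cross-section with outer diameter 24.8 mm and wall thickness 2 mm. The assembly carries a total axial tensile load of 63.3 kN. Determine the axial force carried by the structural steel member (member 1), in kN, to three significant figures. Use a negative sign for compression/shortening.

A_1 = 298.9 mm².
A_2 = 143.3 mm².
Equal strain + equilibrium ⇒ each member carries load in proportion to AE: A₁E₁ = 58280000 N, A₂E₂ = 6318000 N, ΣAE = 64600000 N.
F₁ = P·A₁E₁/ΣAE = 63300·58280000/64600000 = 57110 N.

57.1 kN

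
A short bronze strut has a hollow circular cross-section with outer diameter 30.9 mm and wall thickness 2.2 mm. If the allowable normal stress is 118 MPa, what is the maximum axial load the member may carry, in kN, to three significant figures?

A = 198.4 mm².
P_max = σ_allow · A = 118 · 198.4 = 23410 N = 23.41 kN.

23.4 kN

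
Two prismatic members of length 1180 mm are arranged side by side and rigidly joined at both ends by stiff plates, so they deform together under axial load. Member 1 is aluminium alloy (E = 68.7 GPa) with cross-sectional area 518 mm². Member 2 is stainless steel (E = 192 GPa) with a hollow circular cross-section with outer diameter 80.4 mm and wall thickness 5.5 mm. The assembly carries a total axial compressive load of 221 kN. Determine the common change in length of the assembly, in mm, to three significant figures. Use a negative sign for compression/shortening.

A_2 = 1294 mm².
Equal strain + equilibrium ⇒ each member carries load in proportion to AE: A₁E₁ = 35590000 N, A₂E₂ = 248500000 N, ΣAE = 284100000 N.
δ = PL/ΣAE = -221000·1180/284100000 = -0.918 mm.

-0.918 mm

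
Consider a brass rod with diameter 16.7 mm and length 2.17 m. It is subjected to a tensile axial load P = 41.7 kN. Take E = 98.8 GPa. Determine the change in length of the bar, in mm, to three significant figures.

A = 219 mm².
δ_mech = NL/(AE) = 41700·2170/(219·98800) = 4.181 mm.

4.18 mm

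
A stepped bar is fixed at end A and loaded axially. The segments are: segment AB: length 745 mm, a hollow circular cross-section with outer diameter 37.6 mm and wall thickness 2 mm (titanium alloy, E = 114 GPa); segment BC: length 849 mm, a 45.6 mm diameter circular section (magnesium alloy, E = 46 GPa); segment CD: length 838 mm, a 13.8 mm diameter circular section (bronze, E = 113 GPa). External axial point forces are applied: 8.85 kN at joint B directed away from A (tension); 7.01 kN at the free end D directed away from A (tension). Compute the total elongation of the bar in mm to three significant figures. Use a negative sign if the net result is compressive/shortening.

Internal axial forces (sectioning from the free end, tension +): N_CD = 7.01 kN, N_BC = 7.01 kN, N_AB = 15.86 kN.
A_AB = 223.7 mm².
A_BC = 1633 mm².
A_CD = 149.6 mm².
δ_AB = 15860·745/(223.7·114000) = 0.4634 mm
δ_BC = 7010·849/(1633·46000) = 0.07922 mm
δ_CD = 7010·838/(149.6·113000) = 0.3476 mm
δ = Σδ_i = 0.8902 mm.

0.890 mm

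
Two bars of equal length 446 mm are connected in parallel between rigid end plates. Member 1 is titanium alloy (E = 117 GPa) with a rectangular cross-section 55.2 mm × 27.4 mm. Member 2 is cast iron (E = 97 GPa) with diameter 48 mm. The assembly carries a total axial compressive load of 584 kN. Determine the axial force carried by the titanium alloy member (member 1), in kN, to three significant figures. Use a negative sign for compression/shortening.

A_1 = 1512 mm².
A_2 = 1810 mm².
Equal strain + equilibrium ⇒ each member carries load in proportion to AE: A₁E₁ = 177000000 N, A₂E₂ = 175500000 N, ΣAE = 352500000 N.
F₁ = P·A₁E₁/ΣAE = -584000·177000000/352500000 = -293200 N.

-293 kN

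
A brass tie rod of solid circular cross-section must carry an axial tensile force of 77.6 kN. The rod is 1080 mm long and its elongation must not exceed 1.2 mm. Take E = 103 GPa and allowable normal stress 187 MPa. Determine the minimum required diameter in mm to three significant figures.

Required area A ≥ P/σ_allow = 77600/187 = 415 mm².
For a solid circular section, d ≥ √(4A/π) = 22.99 mm.
Elongation limit: A ≥ PL/(Eδ_allow) = 77600·1080/(103000·1.2) = 678.1 mm² ⇒ d ≥ 29.38 mm.
The elongation limit governs.

29.4 mm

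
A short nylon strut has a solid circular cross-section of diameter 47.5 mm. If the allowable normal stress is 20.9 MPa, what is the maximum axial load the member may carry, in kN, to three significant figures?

37.0 kN

A = 1772 mm².
P_max = σ_allow · A = 20.9 · 1772 = 37040 N = 37.04 kN.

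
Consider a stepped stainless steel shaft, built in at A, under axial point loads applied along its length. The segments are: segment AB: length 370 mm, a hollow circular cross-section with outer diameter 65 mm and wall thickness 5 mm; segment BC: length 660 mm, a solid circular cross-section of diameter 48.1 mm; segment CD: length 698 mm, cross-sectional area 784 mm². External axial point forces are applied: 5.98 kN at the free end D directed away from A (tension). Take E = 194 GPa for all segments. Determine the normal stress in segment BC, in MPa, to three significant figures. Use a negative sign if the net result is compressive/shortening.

3.29 MPa

Internal axial forces (sectioning from the free end, tension +): N_CD = 5.98 kN, N_BC = 5.98 kN, N_AB = 5.98 kN.
A_BC = 1817 mm².
σ_BC = N_BC/A_BC = 5980/1817 = 3.291 MPa.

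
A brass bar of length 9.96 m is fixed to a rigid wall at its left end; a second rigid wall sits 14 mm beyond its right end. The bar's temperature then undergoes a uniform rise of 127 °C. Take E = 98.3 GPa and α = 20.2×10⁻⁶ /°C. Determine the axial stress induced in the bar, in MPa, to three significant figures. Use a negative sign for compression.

Free thermal expansion αLΔT = 20.2e-6 · 9960 · 127 = 25.55 mm.
The walls engage after the gap closes; constrained expansion = 25.55 − 14 = 11.55 mm.
The walls impose strain ε = −(11.55)/9960 = -1.1598e-03; σ = Eε = 98300 · -1.1598e-03 = -114 MPa.

-114 MPa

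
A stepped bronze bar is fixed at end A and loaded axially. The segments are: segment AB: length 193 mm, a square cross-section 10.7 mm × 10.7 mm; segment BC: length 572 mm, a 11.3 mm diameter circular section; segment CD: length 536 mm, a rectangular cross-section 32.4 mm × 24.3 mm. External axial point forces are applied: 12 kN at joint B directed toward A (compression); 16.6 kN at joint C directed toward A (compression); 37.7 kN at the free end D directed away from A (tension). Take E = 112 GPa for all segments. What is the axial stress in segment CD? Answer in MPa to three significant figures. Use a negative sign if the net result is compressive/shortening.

47.9 MPa

Internal axial forces (sectioning from the free end, tension +): N_CD = 37.7 kN, N_BC = 21.1 kN, N_AB = 9.1 kN.
A_CD = 787.3 mm².
σ_CD = N_CD/A_CD = 37700/787.3 = 47.88 MPa.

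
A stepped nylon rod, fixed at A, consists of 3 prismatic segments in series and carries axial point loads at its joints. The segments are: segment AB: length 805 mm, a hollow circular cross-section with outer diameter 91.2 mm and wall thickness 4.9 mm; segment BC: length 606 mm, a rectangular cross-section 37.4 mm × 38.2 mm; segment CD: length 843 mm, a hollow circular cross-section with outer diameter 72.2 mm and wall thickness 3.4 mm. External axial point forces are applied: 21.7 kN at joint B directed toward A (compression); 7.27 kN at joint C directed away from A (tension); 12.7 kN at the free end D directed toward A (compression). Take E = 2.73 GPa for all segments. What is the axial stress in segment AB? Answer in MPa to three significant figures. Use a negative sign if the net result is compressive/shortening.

-20.4 MPa

Internal axial forces (sectioning from the free end, tension +): N_CD = -12.7 kN, N_BC = -5.43 kN, N_AB = -27.13 kN.
A_AB = 1328 mm².
σ_AB = N_AB/A_AB = -27130/1328 = -20.42 MPa.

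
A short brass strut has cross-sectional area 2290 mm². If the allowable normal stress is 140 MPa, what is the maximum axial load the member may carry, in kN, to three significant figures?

P_max = σ_allow · A = 140 · 2290 = 320600 N = 320.6 kN.

321 kN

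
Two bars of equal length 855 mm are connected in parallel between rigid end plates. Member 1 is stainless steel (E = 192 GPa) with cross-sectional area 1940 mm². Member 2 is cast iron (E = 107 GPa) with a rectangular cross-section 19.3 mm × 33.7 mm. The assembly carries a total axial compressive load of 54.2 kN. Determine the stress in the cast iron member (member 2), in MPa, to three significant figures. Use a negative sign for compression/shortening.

A_2 = 650.4 mm².
Equal strain + equilibrium ⇒ each member carries load in proportion to AE: A₁E₁ = 372500000 N, A₂E₂ = 69590000 N, ΣAE = 442100000 N.
σ₂ = P·E₂/ΣAE = -54200·107000/442100000 = -13.12 MPa.

-13.1 MPa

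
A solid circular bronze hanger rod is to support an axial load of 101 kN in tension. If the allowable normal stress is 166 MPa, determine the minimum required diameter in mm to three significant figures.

Required area A ≥ P/σ_allow = 101000/166 = 608.4 mm².
For a solid circular section, d ≥ √(4A/π) = 27.83 mm.

27.8 mm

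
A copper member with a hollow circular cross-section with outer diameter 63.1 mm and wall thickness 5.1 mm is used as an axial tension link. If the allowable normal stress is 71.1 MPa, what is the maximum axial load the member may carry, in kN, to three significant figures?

66.1 kN

A = 929.3 mm².
P_max = σ_allow · A = 71.1 · 929.3 = 66070 N = 66.07 kN.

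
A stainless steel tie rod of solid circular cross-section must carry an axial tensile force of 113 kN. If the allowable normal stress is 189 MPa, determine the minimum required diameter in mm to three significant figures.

27.6 mm

Required area A ≥ P/σ_allow = 113000/189 = 597.9 mm².
For a solid circular section, d ≥ √(4A/π) = 27.59 mm.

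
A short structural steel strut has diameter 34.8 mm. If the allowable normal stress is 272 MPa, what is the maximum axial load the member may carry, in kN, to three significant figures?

259 kN

A = 951.1 mm².
P_max = σ_allow · A = 272 · 951.1 = 258700 N = 258.7 kN.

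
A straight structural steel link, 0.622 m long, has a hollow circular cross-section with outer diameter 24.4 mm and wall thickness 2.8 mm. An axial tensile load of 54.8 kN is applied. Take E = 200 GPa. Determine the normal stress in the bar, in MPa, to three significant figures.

288 MPa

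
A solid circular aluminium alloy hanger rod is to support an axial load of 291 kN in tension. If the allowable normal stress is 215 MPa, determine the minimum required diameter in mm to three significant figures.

41.5 mm

Required area A ≥ P/σ_allow = 291000/215 = 1353 mm².
For a solid circular section, d ≥ √(4A/π) = 41.51 mm.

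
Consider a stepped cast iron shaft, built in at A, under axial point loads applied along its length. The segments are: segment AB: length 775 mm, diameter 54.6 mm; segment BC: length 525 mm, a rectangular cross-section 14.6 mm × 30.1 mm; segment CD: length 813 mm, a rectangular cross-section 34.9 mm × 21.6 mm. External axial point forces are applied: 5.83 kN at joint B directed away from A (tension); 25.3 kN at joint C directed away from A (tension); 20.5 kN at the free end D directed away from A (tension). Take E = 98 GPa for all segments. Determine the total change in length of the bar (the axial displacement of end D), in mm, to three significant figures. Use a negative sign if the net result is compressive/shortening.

0.958 mm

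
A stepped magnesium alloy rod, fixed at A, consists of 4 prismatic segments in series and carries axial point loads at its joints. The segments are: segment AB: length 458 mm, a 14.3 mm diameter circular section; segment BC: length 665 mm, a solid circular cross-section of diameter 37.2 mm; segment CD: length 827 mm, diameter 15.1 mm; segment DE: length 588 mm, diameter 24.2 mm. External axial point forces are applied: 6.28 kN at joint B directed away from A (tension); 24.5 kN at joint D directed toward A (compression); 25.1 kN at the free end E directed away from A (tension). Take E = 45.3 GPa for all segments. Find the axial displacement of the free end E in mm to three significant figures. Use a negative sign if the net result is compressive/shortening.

1.21 mm

Internal axial forces (sectioning from the free end, tension +): N_DE = 25.1 kN, N_CD = 0.6 kN, N_BC = 0.6 kN, N_AB = 6.88 kN.
A_AB = 160.6 mm².
A_BC = 1087 mm².
A_CD = 179.1 mm².
A_DE = 460 mm².
δ_AB = 6880·458/(160.6·45300) = 0.4331 mm
δ_BC = 600·665/(1087·45300) = 0.008104 mm
δ_CD = 600·827/(179.1·45300) = 0.06117 mm
δ_DE = 25100·588/(460·45300) = 0.7083 mm
δ = Σδ_i = 1.211 mm.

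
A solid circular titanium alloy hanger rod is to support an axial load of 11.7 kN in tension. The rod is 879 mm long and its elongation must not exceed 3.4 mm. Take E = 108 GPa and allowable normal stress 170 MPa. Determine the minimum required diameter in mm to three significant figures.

9.36 mm

Required area A ≥ P/σ_allow = 11700/170 = 68.82 mm².
For a solid circular section, d ≥ √(4A/π) = 9.361 mm.
Elongation limit: A ≥ PL/(Eδ_allow) = 11700·879/(108000·3.4) = 28.01 mm² ⇒ d ≥ 5.972 mm.
The stress limit governs.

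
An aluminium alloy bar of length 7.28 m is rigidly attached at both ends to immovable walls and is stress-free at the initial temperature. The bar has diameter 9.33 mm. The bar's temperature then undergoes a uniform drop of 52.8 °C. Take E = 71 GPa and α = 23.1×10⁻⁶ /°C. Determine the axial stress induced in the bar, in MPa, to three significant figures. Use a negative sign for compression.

86.6 MPa

Free thermal expansion αLΔT = 23.1e-6 · 7280 · -52.8 = -8.879 mm.
The walls impose strain ε = −(-8.879)/7280 = 1.2197e-03; σ = Eε = 71000 · 1.2197e-03 = 86.6 MPa.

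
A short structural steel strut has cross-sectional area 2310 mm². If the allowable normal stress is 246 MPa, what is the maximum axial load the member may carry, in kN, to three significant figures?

P_max = σ_allow · A = 246 · 2310 = 568300 N = 568.3 kN.

568 kN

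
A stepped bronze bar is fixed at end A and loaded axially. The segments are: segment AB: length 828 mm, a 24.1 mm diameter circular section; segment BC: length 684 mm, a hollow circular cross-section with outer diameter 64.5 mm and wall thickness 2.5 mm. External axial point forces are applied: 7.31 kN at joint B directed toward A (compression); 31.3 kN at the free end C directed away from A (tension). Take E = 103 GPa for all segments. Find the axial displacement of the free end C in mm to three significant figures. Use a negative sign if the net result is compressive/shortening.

Internal axial forces (sectioning from the free end, tension +): N_BC = 31.3 kN, N_AB = 23.99 kN.
A_AB = 456.2 mm².
A_BC = 486.9 mm².
δ_AB = 23990·828/(456.2·103000) = 0.4228 mm
δ_BC = 31300·684/(486.9·103000) = 0.4269 mm
δ = Σδ_i = 0.8496 mm.

0.850 mm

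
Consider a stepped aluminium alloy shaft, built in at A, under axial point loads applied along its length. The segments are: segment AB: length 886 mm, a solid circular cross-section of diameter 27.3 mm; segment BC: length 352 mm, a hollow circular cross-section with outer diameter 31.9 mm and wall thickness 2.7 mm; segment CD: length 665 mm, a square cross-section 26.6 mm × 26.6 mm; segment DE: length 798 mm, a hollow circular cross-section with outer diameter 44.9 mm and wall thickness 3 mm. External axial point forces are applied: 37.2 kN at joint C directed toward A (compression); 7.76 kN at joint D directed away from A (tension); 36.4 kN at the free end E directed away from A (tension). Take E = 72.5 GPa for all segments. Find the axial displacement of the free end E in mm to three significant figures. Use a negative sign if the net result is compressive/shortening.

1.87 mm

Internal axial forces (sectioning from the free end, tension +): N_DE = 36.4 kN, N_CD = 44.16 kN, N_BC = 6.96 kN, N_AB = 6.96 kN.
A_AB = 585.3 mm².
A_BC = 247.7 mm².
A_CD = 707.6 mm².
A_DE = 394.9 mm².
δ_AB = 6960·886/(585.3·72500) = 0.1453 mm
δ_BC = 6960·352/(247.7·72500) = 0.1364 mm
δ_CD = 44160·665/(707.6·72500) = 0.5725 mm
δ_DE = 36400·798/(394.9·72500) = 1.015 mm
δ = Σδ_i = 1.869 mm.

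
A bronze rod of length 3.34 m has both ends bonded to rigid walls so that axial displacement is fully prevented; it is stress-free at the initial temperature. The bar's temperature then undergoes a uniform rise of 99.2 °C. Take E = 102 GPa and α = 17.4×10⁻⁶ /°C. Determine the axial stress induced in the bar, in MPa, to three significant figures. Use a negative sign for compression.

-176 MPa

Free thermal expansion αLΔT = 17.4e-6 · 3340 · 99.2 = 5.765 mm.
The walls impose strain ε = −(5.765)/3340 = -1.7261e-03; σ = Eε = 102000 · -1.7261e-03 = -176.1 MPa.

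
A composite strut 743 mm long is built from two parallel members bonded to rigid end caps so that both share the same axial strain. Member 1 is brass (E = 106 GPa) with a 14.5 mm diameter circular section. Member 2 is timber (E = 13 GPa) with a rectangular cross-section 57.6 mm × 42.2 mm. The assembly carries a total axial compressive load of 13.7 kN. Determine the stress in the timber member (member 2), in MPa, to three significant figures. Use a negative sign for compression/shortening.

A_1 = 165.1 mm².
A_2 = 2431 mm².
Equal strain + equilibrium ⇒ each member carries load in proportion to AE: A₁E₁ = 17500000 N, A₂E₂ = 31600000 N, ΣAE = 49100000 N.
σ₂ = P·E₂/ΣAE = -13700·13000/49100000 = -3.627 MPa.

-3.63 MPa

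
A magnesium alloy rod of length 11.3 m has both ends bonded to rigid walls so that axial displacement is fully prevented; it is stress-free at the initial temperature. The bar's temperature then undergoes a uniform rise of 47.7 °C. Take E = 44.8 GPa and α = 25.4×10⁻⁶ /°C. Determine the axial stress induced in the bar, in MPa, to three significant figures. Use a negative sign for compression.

Free thermal expansion αLΔT = 25.4e-6 · 11300 · 47.7 = 13.69 mm.
The walls impose strain ε = −(13.69)/11300 = -1.2116e-03; σ = Eε = 44800 · -1.2116e-03 = -54.28 MPa.

-54.3 MPa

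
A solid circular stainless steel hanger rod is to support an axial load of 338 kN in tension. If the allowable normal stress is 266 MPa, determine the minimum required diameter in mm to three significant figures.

40.2 mm

Required area A ≥ P/σ_allow = 338000/266 = 1271 mm².
For a solid circular section, d ≥ √(4A/π) = 40.22 mm.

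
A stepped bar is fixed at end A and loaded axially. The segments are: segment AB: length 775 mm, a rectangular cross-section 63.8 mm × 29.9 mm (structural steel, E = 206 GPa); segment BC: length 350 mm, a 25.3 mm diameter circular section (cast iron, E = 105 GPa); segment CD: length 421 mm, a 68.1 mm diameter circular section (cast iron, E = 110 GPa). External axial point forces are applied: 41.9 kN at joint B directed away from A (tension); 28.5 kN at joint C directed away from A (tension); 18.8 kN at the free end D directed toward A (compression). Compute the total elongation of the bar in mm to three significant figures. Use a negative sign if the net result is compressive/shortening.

0.146 mm

Internal axial forces (sectioning from the free end, tension +): N_CD = -18.8 kN, N_BC = 9.7 kN, N_AB = 51.6 kN.
A_AB = 1908 mm².
A_BC = 502.7 mm².
A_CD = 3642 mm².
δ_AB = 51600·775/(1908·206000) = 0.1018 mm
δ_BC = 9700·350/(502.7·105000) = 0.06432 mm
δ_CD = -18800·421/(3642·110000) = -0.01975 mm
δ = Σδ_i = 0.1463 mm.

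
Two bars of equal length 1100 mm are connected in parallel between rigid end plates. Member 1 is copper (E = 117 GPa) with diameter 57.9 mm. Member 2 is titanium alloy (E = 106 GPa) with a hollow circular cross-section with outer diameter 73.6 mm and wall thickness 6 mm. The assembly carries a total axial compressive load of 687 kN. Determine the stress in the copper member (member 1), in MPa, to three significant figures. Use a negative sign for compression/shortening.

-181 MPa

A_1 = 2633 mm².
A_2 = 1274 mm².
Equal strain + equilibrium ⇒ each member carries load in proportion to AE: A₁E₁ = 308100000 N, A₂E₂ = 135100000 N, ΣAE = 443100000 N.
σ₁ = P·E₁/ΣAE = -687000·117000/443100000 = -181.4 MPa.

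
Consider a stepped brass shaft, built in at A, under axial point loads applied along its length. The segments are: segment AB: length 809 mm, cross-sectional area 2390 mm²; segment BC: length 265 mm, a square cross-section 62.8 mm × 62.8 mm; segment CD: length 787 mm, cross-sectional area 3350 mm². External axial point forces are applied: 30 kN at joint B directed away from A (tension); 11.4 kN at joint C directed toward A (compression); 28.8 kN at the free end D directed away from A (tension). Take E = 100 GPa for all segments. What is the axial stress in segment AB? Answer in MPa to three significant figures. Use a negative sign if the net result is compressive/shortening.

19.8 MPa

Internal axial forces (sectioning from the free end, tension +): N_CD = 28.8 kN, N_BC = 17.4 kN, N_AB = 47.4 kN.
σ_AB = N_AB/A_AB = 47400/2390 = 19.83 MPa.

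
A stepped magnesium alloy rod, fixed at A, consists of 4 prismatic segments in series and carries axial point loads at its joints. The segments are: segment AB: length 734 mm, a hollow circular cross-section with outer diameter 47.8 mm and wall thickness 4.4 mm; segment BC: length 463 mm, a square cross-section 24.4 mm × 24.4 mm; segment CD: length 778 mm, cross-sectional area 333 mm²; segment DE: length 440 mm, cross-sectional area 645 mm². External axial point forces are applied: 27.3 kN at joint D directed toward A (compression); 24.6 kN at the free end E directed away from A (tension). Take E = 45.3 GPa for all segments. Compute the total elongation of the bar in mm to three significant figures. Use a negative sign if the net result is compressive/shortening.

Internal axial forces (sectioning from the free end, tension +): N_DE = 24.6 kN, N_CD = -2.7 kN, N_BC = -2.7 kN, N_AB = -2.7 kN.
A_AB = 599.9 mm².
A_BC = 595.4 mm².
δ_AB = -2700·734/(599.9·45300) = -0.07292 mm
δ_BC = -2700·463/(595.4·45300) = -0.04635 mm
δ_CD = -2700·778/(333·45300) = -0.1393 mm
δ_DE = 24600·440/(645·45300) = 0.3705 mm
δ = Σδ_i = 0.1119 mm.

0.112 mm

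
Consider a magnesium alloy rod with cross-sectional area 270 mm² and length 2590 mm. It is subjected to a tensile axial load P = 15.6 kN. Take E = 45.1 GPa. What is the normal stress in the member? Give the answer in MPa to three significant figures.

σ = N/A = 15600/270 = 57.78 MPa.

57.8 MPa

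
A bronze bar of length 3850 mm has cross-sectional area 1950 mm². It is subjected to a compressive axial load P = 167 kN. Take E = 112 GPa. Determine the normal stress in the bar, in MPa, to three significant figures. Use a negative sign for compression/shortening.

-85.6 MPa

σ = N/A = -167000/1950 = -85.64 MPa.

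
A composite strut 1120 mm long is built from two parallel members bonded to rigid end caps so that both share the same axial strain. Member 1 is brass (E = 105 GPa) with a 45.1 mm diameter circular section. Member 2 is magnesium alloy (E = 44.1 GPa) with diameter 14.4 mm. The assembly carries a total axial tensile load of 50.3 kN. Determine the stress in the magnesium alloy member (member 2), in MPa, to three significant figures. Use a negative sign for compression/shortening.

A_1 = 1598 mm².
A_2 = 162.9 mm².
Equal strain + equilibrium ⇒ each member carries load in proportion to AE: A₁E₁ = 167700000 N, A₂E₂ = 7182000 N, ΣAE = 174900000 N.
σ₂ = P·E₂/ΣAE = 50300·44100/174900000 = 12.68 MPa.

12.7 MPa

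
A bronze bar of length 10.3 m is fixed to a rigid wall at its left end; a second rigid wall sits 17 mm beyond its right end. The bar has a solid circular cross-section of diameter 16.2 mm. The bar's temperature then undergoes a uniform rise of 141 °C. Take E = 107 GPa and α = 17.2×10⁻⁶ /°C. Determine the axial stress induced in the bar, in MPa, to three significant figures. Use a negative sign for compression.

Free thermal expansion αLΔT = 17.2e-6 · 10300 · 141 = 24.98 mm.
The walls engage after the gap closes; constrained expansion = 24.98 − 17 = 7.98 mm.
The walls impose strain ε = −(7.98)/10300 = -7.7471e-04; σ = Eε = 107000 · -7.7471e-04 = -82.89 MPa.

-82.9 MPa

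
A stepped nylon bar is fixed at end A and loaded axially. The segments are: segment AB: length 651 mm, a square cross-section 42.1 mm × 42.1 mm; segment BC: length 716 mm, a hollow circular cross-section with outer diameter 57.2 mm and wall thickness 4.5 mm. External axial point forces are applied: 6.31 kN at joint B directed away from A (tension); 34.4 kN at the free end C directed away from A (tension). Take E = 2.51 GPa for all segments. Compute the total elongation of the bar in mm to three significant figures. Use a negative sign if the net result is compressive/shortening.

Internal axial forces (sectioning from the free end, tension +): N_BC = 34.4 kN, N_AB = 40.71 kN.
A_AB = 1772 mm².
A_BC = 745 mm².
δ_AB = 40710·651/(1772·2510) = 5.957 mm
δ_BC = 34400·716/(745·2510) = 13.17 mm
δ = Σδ_i = 19.13 mm.

19.1 mm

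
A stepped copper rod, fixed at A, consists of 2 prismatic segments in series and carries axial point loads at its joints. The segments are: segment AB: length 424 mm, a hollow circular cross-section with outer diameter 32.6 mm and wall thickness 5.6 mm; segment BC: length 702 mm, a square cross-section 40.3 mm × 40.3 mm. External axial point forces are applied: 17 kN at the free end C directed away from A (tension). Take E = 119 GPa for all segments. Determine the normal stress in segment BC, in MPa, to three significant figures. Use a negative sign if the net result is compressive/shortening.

10.5 MPa

Internal axial forces (sectioning from the free end, tension +): N_BC = 17 kN, N_AB = 17 kN.
A_BC = 1624 mm².
σ_BC = N_BC/A_BC = 17000/1624 = 10.47 MPa.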